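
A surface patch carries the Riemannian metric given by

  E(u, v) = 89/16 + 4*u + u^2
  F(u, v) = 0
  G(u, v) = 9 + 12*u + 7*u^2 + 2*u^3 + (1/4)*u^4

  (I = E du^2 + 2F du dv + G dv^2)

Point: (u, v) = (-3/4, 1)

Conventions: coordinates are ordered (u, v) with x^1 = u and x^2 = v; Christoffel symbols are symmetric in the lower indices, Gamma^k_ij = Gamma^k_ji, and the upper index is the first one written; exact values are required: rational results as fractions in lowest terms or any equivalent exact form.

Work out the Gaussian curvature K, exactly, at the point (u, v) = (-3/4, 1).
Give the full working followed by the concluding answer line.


E = 25/8, F = 0, G = 3249/1024, EG - F^2 = 81225/8192 at the point
E_u = 5/2, E_v = 0, F_u = 0, F_v = 0, G_u = 285/64, G_v = 0
E_vv = 0, F_uv = 0, G_uu = 107/16
By Brioschi, K is (det M1 - det M2) divided by (EG - F^2) squared.
M1 = [[-E_vv/2 + F_uv - G_uu/2, E_u/2, F_u - E_v/2], [F_v - G_u/2, E, F], [G_v/2, F, G]] = [[-107/32, 5/4, 0], [-285/128, 25/8, 0], [0, 0, 3249/1024]]; det M1 = -12752325/524288
M2 = [[0, E_v/2, G_u/2], [E_v/2, E, F], [G_u/2, F, G]] = [[0, 0, 285/128], [0, 25/8, 0], [285/128, 0, 3249/1024]]; det M2 = -2030625/131072
det M1 - det M2 = -4629825/524288; K = -4629825/524288 / (81225/8192)^2 = -128/1425

Answer: K = -128/1425


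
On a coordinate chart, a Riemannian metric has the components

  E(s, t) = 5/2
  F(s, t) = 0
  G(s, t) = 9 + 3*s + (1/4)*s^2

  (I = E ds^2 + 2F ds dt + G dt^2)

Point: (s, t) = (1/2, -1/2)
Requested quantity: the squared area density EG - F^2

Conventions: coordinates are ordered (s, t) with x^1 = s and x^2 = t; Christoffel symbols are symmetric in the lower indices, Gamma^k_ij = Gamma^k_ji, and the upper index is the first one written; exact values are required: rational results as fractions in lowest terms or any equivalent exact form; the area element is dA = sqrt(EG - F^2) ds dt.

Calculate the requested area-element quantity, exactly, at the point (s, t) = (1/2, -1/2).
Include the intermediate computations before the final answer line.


E = 5/2, F = 0, G = 169/16; EG - F^2 = 845/32

Answer: EG - F^2 = 845/32


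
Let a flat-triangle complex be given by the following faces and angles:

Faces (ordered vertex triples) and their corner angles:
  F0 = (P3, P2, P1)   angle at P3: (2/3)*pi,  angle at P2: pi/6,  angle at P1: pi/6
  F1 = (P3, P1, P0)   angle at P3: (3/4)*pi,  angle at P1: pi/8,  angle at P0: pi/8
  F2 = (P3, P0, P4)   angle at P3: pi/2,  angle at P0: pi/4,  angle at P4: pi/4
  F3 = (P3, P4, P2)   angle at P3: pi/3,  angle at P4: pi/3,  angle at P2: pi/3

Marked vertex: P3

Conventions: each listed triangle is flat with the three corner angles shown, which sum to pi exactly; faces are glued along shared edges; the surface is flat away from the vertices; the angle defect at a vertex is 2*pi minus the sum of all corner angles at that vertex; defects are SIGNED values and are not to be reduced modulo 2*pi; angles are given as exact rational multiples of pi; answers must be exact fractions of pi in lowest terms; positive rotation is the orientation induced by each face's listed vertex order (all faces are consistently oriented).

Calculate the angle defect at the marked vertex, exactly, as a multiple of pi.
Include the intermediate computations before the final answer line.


Sum of corner angles at P3: (9/4)*pi
defect = 2*pi - (9/4)*pi

Answer: defect(P3) = -pi/4


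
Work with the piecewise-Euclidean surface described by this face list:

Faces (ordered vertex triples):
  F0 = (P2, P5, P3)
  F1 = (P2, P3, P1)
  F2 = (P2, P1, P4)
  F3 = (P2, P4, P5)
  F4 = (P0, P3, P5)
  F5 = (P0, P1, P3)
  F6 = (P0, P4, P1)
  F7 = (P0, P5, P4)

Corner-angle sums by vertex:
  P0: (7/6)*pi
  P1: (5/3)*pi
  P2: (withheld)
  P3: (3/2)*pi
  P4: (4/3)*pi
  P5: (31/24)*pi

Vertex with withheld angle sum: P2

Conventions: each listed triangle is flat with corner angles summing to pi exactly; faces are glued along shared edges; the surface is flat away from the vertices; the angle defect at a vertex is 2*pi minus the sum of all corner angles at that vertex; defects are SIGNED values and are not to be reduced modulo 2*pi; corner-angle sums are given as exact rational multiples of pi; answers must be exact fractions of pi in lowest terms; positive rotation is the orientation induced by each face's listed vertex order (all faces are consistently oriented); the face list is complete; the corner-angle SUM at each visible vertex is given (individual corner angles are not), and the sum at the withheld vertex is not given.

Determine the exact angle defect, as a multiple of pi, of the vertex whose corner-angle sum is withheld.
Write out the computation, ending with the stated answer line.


V = 6, E = 12, F = 8; chi = V - E + F = 2
Gauss-Bonnet: total defect = 2*pi*chi = 4*pi; visible defects sum to (73/24)*pi

Answer: defect(P2) = (23/24)*pi


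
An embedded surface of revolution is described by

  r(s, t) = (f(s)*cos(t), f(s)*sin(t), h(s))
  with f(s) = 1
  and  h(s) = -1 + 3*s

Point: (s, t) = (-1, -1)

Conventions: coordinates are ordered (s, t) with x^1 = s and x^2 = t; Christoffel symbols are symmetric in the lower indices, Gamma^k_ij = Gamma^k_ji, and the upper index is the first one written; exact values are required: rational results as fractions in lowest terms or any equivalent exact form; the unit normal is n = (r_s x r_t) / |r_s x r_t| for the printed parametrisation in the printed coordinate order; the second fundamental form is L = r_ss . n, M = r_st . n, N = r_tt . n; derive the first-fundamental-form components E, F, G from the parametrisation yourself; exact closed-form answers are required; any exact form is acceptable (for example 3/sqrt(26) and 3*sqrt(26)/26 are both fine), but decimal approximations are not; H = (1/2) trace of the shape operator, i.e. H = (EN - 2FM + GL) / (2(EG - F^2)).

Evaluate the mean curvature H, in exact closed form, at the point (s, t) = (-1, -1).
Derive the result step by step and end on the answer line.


f = 1, f' = 0, f'' = 0, h' = 3, h'' = 0
E = 9, F = 0, G = 1; answer radicand W^2 = 9
unnormalised second-form numerators: l = 0, m = 0, n = 3; L = l/sqrt(9), and similarly M = m/sqrt(W^2), N = n/sqrt(W^2)
H = (E*n - 2*F*m + G*l) / (2*(EG - F^2)*sqrt(W^2)); E*n - 2*F*m + G*l = 27, EG - F^2 = 9, so H = (3/2)/sqrt(9)

Answer: H = 1/2


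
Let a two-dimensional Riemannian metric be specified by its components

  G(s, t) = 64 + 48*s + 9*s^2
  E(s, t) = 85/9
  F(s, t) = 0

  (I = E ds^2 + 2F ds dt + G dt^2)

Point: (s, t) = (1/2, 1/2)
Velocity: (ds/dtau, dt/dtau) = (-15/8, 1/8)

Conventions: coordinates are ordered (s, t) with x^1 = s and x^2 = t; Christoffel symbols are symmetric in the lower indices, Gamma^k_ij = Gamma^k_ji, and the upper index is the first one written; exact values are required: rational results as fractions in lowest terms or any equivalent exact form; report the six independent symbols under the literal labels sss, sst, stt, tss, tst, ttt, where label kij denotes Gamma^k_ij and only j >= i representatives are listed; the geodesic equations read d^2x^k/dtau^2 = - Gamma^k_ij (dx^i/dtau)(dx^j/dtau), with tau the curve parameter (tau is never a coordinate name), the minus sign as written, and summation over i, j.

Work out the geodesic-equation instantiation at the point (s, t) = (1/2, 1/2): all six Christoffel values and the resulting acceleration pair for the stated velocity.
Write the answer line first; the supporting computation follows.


Answer: Gamma_sss = 0, Gamma_sst = 0, Gamma_stt = -513/170, Gamma_tss = 0, Gamma_tst = 6/19, Gamma_ttt = 0; accelerations (d^2s/dtau^2, d^2t/dtau^2) = (513/10880, 45/304)

E = 85/9, F = 0, G = 361/4 at the point
E_s = 0, E_t = 0, F_s = 0, F_t = 0, G_s = 57, G_t = 0
EG - F^2 = 30685/36;  g^inv = (36/30685) * [[361/4, 0], [0, 85/9]]
first-kind symbols [ij,l] = (1/2)(d_i g_jl + d_j g_il - d_l g_ij): [ss,s] = E_s/2 = 0, [ss,t] = F_s - E_t/2 = 0, [st,s] = E_t/2 = 0, [st,t] = G_s/2 = 57/2, [tt,s] = F_t - G_s/2 = -57/2, [tt,t] = G_t/2 = 0
Gamma^s_ij = (G*[ij,s] - F*[ij,t])/(EG - F^2), Gamma^t_ij = (E*[ij,t] - F*[ij,s])/(EG - F^2)
Gamma_sss = 0, Gamma_sst = 0, Gamma_stt = -513/170, Gamma_tss = 0, Gamma_tst = 6/19, Gamma_ttt = 0
d^2s/dtau^2 = -(Gamma_sss*(-15/8)^2 + 2*Gamma_sst*(-15/8)*(1/8) + Gamma_stt*(1/8)^2) = 513/10880
d^2t/dtau^2 = -(Gamma_tss*(-15/8)^2 + 2*Gamma_tst*(-15/8)*(1/8) + Gamma_ttt*(1/8)^2) = 45/304


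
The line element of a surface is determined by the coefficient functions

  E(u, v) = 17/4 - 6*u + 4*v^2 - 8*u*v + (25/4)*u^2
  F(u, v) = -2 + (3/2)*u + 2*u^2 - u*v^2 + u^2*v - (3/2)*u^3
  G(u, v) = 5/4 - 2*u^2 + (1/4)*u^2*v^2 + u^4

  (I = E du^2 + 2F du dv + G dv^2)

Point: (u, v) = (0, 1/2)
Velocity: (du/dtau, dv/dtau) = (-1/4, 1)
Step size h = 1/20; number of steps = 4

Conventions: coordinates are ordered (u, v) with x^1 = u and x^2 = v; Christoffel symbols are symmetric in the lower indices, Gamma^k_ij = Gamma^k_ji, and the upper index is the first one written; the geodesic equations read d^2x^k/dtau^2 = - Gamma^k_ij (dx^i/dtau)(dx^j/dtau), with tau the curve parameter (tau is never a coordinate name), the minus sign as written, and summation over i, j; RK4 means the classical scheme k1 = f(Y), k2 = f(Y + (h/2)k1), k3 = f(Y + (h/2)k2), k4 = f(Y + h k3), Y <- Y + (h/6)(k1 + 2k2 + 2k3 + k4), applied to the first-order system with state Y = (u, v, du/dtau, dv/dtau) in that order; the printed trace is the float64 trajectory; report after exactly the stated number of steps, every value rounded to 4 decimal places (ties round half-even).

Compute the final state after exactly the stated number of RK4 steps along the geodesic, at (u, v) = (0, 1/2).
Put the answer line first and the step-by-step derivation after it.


Answer: u = -0.0386, v = 0.7195, du/dtau = -0.1458, dv/dtau = 1.1794

f(Y) = (du/dtau, dv/dtau, -Gamma^u_ij Y'^i Y'^j, -Gamma^v_ij Y'^i Y'^j) with the Gammas evaluated at the stage position; h = 0.050000; intermediate values shown to 6 dp
step 0: u = 0.0000, v = 0.5000, du/dtau = -0.2500, dv/dtau = 1.0000
step 1:
  k1: at (u, v) = (0.000000, 0.500000), (du/dtau, dv/dtau) = (-0.250000, 1.000000); Gamma_uuu = -3.024390, Gamma_uuv = 0.975610, Gamma_uvv = 0.000000, Gamma_vuu = -5.439024, Gamma_vuv = 1.560976, Gamma_vvv = 0.000000; k1 = (-0.250000, 1.000000, 0.676829, 1.120427)
  k2: at (u, v) = (-0.006250, 0.525000), (du/dtau, dv/dtau) = (-0.233079, 1.028011); Gamma_uuu = -3.027516, Gamma_uuv = 0.978240, Gamma_uvv = -0.002490, Gamma_vuu = -5.608550, Gamma_vuv = 1.580846, Gamma_vvv = -0.003996; k2 = (-0.233079, 1.028011, 0.635893, 1.066479)
  k3: at (u, v) = (-0.005827, 0.525700), (du/dtau, dv/dtau) = (-0.234103, 1.026662); Gamma_uuu = -3.026784, Gamma_uuv = 0.978015, Gamma_uvv = -0.002319, Gamma_vuu = -5.605851, Gamma_vuv = 1.579420, Gamma_vvv = -0.003720; k3 = (-0.234103, 1.026662, 0.638445, 1.070353)
  k4: at (u, v) = (-0.011705, 0.551333), (du/dtau, dv/dtau) = (-0.218078, 1.053518); Gamma_uuu = -3.019265, Gamma_uuv = 0.976261, Gamma_uvv = -0.004029, Gamma_vuu = -5.758175, Gamma_vuv = 1.591026, Gamma_vvv = -0.006476; k4 = (-0.218078, 1.053518, 0.596651, 1.012107)
  Y <- Y + (h/6)(k1 + 2k2 + 2k3 + k4): u = -0.0117, v = 0.5514, du/dtau = -0.2181, dv/dtau = 1.0534
step 2:
  k1: at (u, v) = (-0.011687, 0.551357), (du/dtau, dv/dtau) = (-0.218149, 1.053385); Gamma_uuu = -3.019237, Gamma_uuv = 0.976252, Gamma_uvv = -0.004022, Gamma_vuu = -5.758041, Gamma_vuv = 1.590967, Gamma_vvv = -0.006466; k1 = (-0.218149, 1.053385, 0.596820, 1.012384)
  k2: at (u, v) = (-0.017141, 0.577692), (du/dtau, dv/dtau) = (-0.203228, 1.078695); Gamma_uuu = -3.002681, Gamma_uuv = 0.970818, Gamma_uvv = -0.005059, Gamma_vuu = -5.895326, Gamma_vuv = 1.595233, Gamma_vvv = -0.008142; k2 = (-0.203228, 1.078695, 0.555550, 0.952378)
  k3: at (u, v) = (-0.016768, 0.578325), (du/dtau, dv/dtau) = (-0.204260, 1.077194); Gamma_uuu = -3.002004, Gamma_uuv = 0.970622, Gamma_uvv = -0.004941, Gamma_vuu = -5.892971, Gamma_vuv = 1.593988, Gamma_vvv = -0.007952; k3 = (-0.204260, 1.077194, 0.558111, 0.956537)
  k4: at (u, v) = (-0.021900, 0.605217), (du/dtau, dv/dtau) = (-0.190243, 1.101212); Gamma_uuu = -2.978055, Gamma_uuv = 0.962204, Gamma_uvv = -0.005479, Gamma_vuu = -6.018249, Gamma_vuv = 1.592248, Gamma_vvv = -0.008817; k4 = (-0.190243, 1.101212, 0.517586, 0.895653)
  Y <- Y + (h/6)(k1 + 2k2 + 2k3 + k4): u = -0.0219, v = 0.6052, du/dtau = -0.1903, dv/dtau = 1.1011
step 3:
  k1: at (u, v) = (-0.021882, 0.605244), (du/dtau, dv/dtau) = (-0.190301, 1.101101); Gamma_uuu = -2.978026, Gamma_uuv = 0.962196, Gamma_uvv = -0.005474, Gamma_vuu = -6.018123, Gamma_vuv = 1.592191, Gamma_vvv = -0.008809; k1 = (-0.190301, 1.101101, 0.517722, 0.895881)
  k2: at (u, v) = (-0.026639, 0.632771), (du/dtau, dv/dtau) = (-0.177358, 1.123498); Gamma_uuu = -2.947907, Gamma_uuv = 0.951329, Gamma_uvv = -0.005586, Gamma_vuu = -6.133076, Gamma_vuv = 1.585144, Gamma_vvv = -0.008979; k2 = (-0.177358, 1.123498, 0.478905, 0.835971)
  k3: at (u, v) = (-0.026316, 0.633331), (du/dtau, dv/dtau) = (-0.178328, 1.122000); Gamma_uuu = -2.947315, Gamma_uuv = 0.951163, Gamma_uvv = -0.005509, Gamma_vuu = -6.131100, Gamma_vuv = 1.584088, Gamma_vvv = -0.008856; k3 = (-0.178328, 1.122000, 0.481289, 0.840026)
  k4: at (u, v) = (-0.030798, 0.661344), (du/dtau, dv/dtau) = (-0.166237, 1.143102); Gamma_uuu = -2.912327, Gamma_uuv = 0.938380, Gamma_uvv = -0.005319, Gamma_vuu = -6.238247, Gamma_vuv = 1.572840, Gamma_vvv = -0.008526; k4 = (-0.166237, 1.143102, 0.444063, 0.781291)
  Y <- Y + (h/6)(k1 + 2k2 + 2k3 + k4): u = -0.0308, v = 0.6614, du/dtau = -0.1663, dv/dtau = 1.1430
step 4:
  k1: at (u, v) = (-0.030781, 0.661370), (du/dtau, dv/dtau) = (-0.166283, 1.143010); Gamma_uuu = -2.912300, Gamma_uuv = 0.938373, Gamma_uvv = -0.005316, Gamma_vuu = -6.238137, Gamma_vuv = 1.572787, Gamma_vvv = -0.008521; k1 = (-0.166283, 1.143010, 0.444170, 0.781474)
  k2: at (u, v) = (-0.034938, 0.689946), (du/dtau, dv/dtau) = (-0.155179, 1.162547); Gamma_uuu = -2.873336, Gamma_uuv = 0.924062, Gamma_uvv = -0.004874, Gamma_vuu = -6.338728, Gamma_vuv = 1.557838, Gamma_vvv = -0.007771; k2 = (-0.155179, 1.162547, 0.409185, 0.725217)
  k3: at (u, v) = (-0.034660, 0.690434), (du/dtau, dv/dtau) = (-0.156053, 1.161141); Gamma_uuu = -2.872840, Gamma_uuv = 0.923928, Gamma_uvv = -0.004827, Gamma_vuu = -6.337125, Gamma_vuv = 1.556964, Gamma_vvv = -0.007695; k3 = (-0.156053, 1.161141, 0.411300, 0.728943)
  k4: at (u, v) = (-0.038584, 0.719427), (du/dtau, dv/dtau) = (-0.145718, 1.179457); Gamma_uuu = -2.830894, Gamma_uuv = 0.908485, Gamma_uvv = -0.004217, Gamma_vuu = -6.433169, Gamma_vuv = 1.539195, Gamma_vvv = -0.006661; k4 = (-0.145718, 1.179457, 0.378255, 0.674943)
  Y <- Y + (h/6)(k1 + 2k2 + 2k3 + k4): u = -0.0386, v = 0.7195, du/dtau = -0.1458, dv/dtau = 1.1794


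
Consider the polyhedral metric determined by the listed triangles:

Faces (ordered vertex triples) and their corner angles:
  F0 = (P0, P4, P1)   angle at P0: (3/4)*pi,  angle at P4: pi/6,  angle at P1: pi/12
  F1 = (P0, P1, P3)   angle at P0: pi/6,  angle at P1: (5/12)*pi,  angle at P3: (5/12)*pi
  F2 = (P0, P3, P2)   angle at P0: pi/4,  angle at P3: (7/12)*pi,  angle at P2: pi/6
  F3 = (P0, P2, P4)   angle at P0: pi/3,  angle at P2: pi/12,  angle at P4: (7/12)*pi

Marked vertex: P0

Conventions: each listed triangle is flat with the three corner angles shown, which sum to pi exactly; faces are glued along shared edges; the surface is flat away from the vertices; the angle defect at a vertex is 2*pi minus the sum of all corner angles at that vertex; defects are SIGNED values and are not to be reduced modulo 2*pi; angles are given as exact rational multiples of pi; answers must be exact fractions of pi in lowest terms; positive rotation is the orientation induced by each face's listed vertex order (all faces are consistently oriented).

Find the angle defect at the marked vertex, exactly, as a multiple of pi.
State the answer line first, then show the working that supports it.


Answer: defect(P0) = pi/2

Sum of corner angles at P0: (3/2)*pi
defect = 2*pi - (3/2)*pi


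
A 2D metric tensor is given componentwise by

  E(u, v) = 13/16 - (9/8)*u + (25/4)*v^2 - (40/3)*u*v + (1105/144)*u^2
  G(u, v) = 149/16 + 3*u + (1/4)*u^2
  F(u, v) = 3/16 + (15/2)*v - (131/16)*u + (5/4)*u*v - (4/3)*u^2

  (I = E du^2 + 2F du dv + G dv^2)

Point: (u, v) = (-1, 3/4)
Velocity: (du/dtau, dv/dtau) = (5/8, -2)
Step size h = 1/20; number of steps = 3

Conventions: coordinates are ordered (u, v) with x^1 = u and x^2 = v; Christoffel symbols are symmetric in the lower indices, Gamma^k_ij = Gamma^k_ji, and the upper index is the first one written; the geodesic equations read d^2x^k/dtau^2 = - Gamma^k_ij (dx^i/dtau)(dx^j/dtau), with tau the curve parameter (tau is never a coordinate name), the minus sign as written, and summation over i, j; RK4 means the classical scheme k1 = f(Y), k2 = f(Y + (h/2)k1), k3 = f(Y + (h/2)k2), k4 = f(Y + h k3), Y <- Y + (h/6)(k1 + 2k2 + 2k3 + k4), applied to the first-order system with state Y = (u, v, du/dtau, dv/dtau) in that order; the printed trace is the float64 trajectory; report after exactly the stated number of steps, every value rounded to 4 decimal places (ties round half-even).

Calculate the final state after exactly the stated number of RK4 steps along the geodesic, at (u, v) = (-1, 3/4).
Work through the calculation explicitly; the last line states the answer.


f(Y) = (du/dtau, dv/dtau, -Gamma^u_ij Y'^i Y'^j, -Gamma^v_ij Y'^i Y'^j) with the Gammas evaluated at the stage position; h = 0.050000; intermediate values shown to 6 dp
step 0: u = -1.0000, v = 0.7500, du/dtau = 0.6250, dv/dtau = -2.0000
step 1:
  k1: at (u, v) = (-1.000000, 0.750000), (du/dtau, dv/dtau) = (0.625000, -2.000000); Gamma_uuu = 7.049355, Gamma_uuv = 4.216038, Gamma_uvv = 2.311414, Gamma_vuu = -15.027894, Gamma_vuv = -7.344855, Gamma_vvv = -4.131194; k1 = (0.625000, -2.000000, -1.459216, 4.032911)
  k2: at (u, v) = (-0.984375, 0.700000), (du/dtau, dv/dtau) = (0.588520, -1.899177); Gamma_uuu = 6.655838, Gamma_uuv = 4.155941, Gamma_uvv = 2.373327, Gamma_vuu = -13.803750, Gamma_vuv = -6.951329, Gamma_vvv = -4.078153; k2 = (0.588520, -1.899177, -1.575360, 3.951344)
  k3: at (u, v) = (-0.985287, 0.702521), (du/dtau, dv/dtau) = (0.585616, -1.901216); Gamma_uuu = 6.676168, Gamma_uuv = 4.158980, Gamma_uvv = 2.369864, Gamma_vuu = -13.866249, Gamma_vuv = -6.971646, Gamma_vvv = -4.080821; k3 = (0.585616, -1.901216, -1.594659, 3.981790)
  k4: at (u, v) = (-0.970719, 0.654939), (du/dtau, dv/dtau) = (0.545267, -1.800910); Gamma_uuu = 6.299717, Gamma_uuv = 4.094186, Gamma_uvv = 2.427773, Gamma_vuu = -12.751530, Gamma_vuv = -6.594900, Gamma_vvv = -4.023001; k4 = (0.545267, -1.800910, -1.706158, 3.886867)
  Y <- Y + (h/6)(k1 + 2k2 + 2k3 + k4): u = -0.9707, v = 0.6550, du/dtau = 0.5458, dv/dtau = -1.8018
step 2:
  k1: at (u, v) = (-0.970679, 0.654986), (du/dtau, dv/dtau) = (0.545788, -1.801783); Gamma_uuu = 6.299903, Gamma_uuv = 4.094328, Gamma_uvv = 2.427871, Gamma_vuu = -12.751749, Gamma_vuv = -6.595095, Gamma_vvv = -4.023139; k1 = (0.545788, -1.801783, -1.705882, 3.888233)
  k2: at (u, v) = (-0.957034, 0.609941), (du/dtau, dv/dtau) = (0.503141, -1.704577); Gamma_uuu = 5.942242, Gamma_uuv = 4.025889, Gamma_uvv = 2.481948, Gamma_vuu = -11.743227, Gamma_vuv = -6.236897, Gamma_vvv = -3.961550; k2 = (0.503141, -1.704577, -1.810241, 3.785360)
  k3: at (u, v) = (-0.958100, 0.612371), (du/dtau, dv/dtau) = (0.500532, -1.707149); Gamma_uuu = 5.962720, Gamma_uuv = 4.029341, Gamma_uvv = 2.478088, Gamma_vuu = -11.801463, Gamma_vuv = -6.257358, Gamma_vvv = -3.964605; k3 = (0.500532, -1.707149, -1.829883, 3.817315)
  k4: at (u, v) = (-0.945652, 0.569628), (du/dtau, dv/dtau) = (0.454294, -1.610917); Gamma_uuu = 5.624528, Gamma_uuv = 3.957931, Gamma_uvv = 2.527499, Gamma_vuu = -10.890481, Gamma_vuv = -5.918370, Gamma_vvv = -3.899869; k4 = (0.454294, -1.610917, -1.926739, 3.705501)
  Y <- Y + (h/6)(k1 + 2k2 + 2k3 + k4): u = -0.9456, v = 0.5697, du/dtau = 0.4548, dv/dtau = -1.6118
step 3:
  k1: at (u, v) = (-0.945617, 0.569685), (du/dtau, dv/dtau) = (0.454848, -1.611791); Gamma_uuu = 5.624785, Gamma_uuv = 3.958087, Gamma_uvv = 2.527587, Gamma_vuu = -10.890906, Gamma_vuv = -5.918637, Gamma_vvv = -3.900020; k1 = (0.454848, -1.611791, -1.926531, 3.706788)
  k2: at (u, v) = (-0.934246, 0.529390), (du/dtau, dv/dtau) = (0.406684, -1.519121); Gamma_uuu = 5.307572, Gamma_uuv = 3.884842, Gamma_uvv = 2.572530, Gamma_vuu = -10.074408, Gamma_vuv = -5.600417, Gamma_vvv = -3.833228; k2 = (0.406684, -1.519121, -2.014400, 3.592371)
  k3: at (u, v) = (-0.935450, 0.531707), (du/dtau, dv/dtau) = (0.404488, -1.521981); Gamma_uuu = 5.327827, Gamma_uuv = 3.888640, Gamma_uvv = 2.568324, Gamma_vuu = -10.128030, Gamma_vuv = -5.620649, Gamma_vvv = -3.836611; k3 = (0.404488, -1.521981, -2.033153, 3.623883)
  k4: at (u, v) = (-0.925393, 0.493586), (du/dtau, dv/dtau) = (0.353190, -1.430596); Gamma_uuu = 5.031342, Gamma_uuv = 3.814160, Gamma_uvv = 2.608122, Gamma_vuu = -9.396338, Gamma_vuv = -5.322930, Gamma_vvv = -3.768330; k4 = (0.353190, -1.430596, -2.111044, 3.505357)
  Y <- Y + (h/6)(k1 + 2k2 + 2k3 + k4): u = -0.9254, v = 0.4936, du/dtau = 0.3537, dv/dtau = -1.4314

Answer: u = -0.9254, v = 0.4936, du/dtau = 0.3537, dv/dtau = -1.4314


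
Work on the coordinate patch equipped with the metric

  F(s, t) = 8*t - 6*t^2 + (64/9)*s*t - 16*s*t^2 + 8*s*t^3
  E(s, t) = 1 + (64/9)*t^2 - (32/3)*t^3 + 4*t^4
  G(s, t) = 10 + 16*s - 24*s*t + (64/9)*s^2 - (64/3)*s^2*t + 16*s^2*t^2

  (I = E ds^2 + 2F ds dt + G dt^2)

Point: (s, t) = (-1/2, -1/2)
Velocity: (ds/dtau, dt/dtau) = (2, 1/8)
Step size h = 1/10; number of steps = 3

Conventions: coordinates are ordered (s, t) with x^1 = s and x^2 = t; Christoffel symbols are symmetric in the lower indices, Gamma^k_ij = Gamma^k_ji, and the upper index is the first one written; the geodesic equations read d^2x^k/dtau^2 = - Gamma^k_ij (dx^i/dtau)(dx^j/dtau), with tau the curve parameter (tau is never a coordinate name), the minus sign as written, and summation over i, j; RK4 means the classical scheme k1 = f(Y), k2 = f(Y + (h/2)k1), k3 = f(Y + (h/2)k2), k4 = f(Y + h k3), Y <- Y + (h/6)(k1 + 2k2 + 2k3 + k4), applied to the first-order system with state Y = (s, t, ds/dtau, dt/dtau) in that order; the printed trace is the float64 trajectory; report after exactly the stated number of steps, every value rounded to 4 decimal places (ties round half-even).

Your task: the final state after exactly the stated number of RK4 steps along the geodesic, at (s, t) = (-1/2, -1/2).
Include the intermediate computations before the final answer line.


f(Y) = (ds/dtau, dt/dtau, -Gamma^s_ij Y'^i Y'^j, -Gamma^t_ij Y'^i Y'^j) with the Gammas evaluated at the stage position; h = 0.100000; intermediate values shown to 6 dp
step 0: s = -0.5000, t = -0.5000, ds/dtau = 2.0000, dt/dtau = 0.1250
step 1:
  k1: at (s, t) = (-0.500000, -0.500000), (ds/dtau, dt/dtau) = (2.000000, 0.125000); Gamma_sss = 0.000000, Gamma_sst = -1.780347, Gamma_stt = -0.763006, Gamma_tss = 0.000000, Gamma_tst = 0.647399, Gamma_ttt = 0.277457; k1 = (2.000000, 0.125000, 0.902095, -0.328035)
  k2: at (s, t) = (-0.400000, -0.493750), (ds/dtau, dt/dtau) = (2.045105, 0.108598); Gamma_sss = 0.000000, Gamma_sst = -1.505562, Gamma_stt = -0.518973, Gamma_tss = 0.000000, Gamma_tst = 0.954061, Gamma_ttt = 0.328868; k2 = (2.045105, 0.108598, 0.674876, -0.427662)
  k3: at (s, t) = (-0.397745, -0.494570), (ds/dtau, dt/dtau) = (2.033744, 0.103617); Gamma_sss = 0.000000, Gamma_sst = -1.500421, Gamma_stt = -0.513921, Gamma_tss = 0.000000, Gamma_tst = 0.956405, Gamma_ttt = 0.327586; k3 = (2.033744, 0.103617, 0.637886, -0.406604)
  k4: at (s, t) = (-0.296626, -0.489638), (ds/dtau, dt/dtau) = (2.063789, 0.084340); Gamma_sss = 0.000000, Gamma_sst = -1.207604, Gamma_stt = -0.309785, Gamma_tss = 0.000000, Gamma_tst = 1.101297, Gamma_ttt = 0.282515; k4 = (2.063789, 0.084340, 0.422593, -0.385391)
  Y <- Y + (h/6)(k1 + 2k2 + 2k3 + k4): s = -0.2963, t = -0.4894, ds/dtau = 2.0658, dt/dtau = 0.0853
step 2:
  k1: at (s, t) = (-0.296309, -0.489437), (ds/dtau, dt/dtau) = (2.065837, 0.085301); Gamma_sss = 0.000000, Gamma_sst = -1.206371, Gamma_stt = -0.309192, Gamma_tss = 0.000000, Gamma_tst = 1.101899, Gamma_ttt = 0.282416; k1 = (2.065837, 0.085301, 0.427417, -0.390402)
  k2: at (s, t) = (-0.193017, -0.485172), (ds/dtau, dt/dtau) = (2.087208, 0.065781); Gamma_sss = 0.000000, Gamma_sst = -0.948795, Gamma_stt = -0.158992, Gamma_tss = 0.000000, Gamma_tst = 1.134904, Gamma_ttt = 0.190179; k2 = (2.087208, 0.065781, 0.261223, -0.312462)
  k3: at (s, t) = (-0.191948, -0.486148), (ds/dtau, dt/dtau) = (2.078898, 0.069678); Gamma_sss = 0.000000, Gamma_sst = -0.948308, Gamma_stt = -0.157897, Gamma_tss = 0.000000, Gamma_tst = 1.133675, Gamma_ttt = 0.188761; k3 = (2.078898, 0.069678, 0.275496, -0.329348)
  k4: at (s, t) = (-0.088419, -0.482469), (ds/dtau, dt/dtau) = (2.093386, 0.052366); Gamma_sss = 0.000000, Gamma_sst = -0.745953, Gamma_stt = -0.057396, Gamma_tss = 0.000000, Gamma_tst = 1.104186, Gamma_ttt = 0.084960; k4 = (2.093386, 0.052366, 0.163703, -0.242319)
  Y <- Y + (h/6)(k1 + 2k2 + 2k3 + k4): s = -0.0881, t = -0.4826, ds/dtau = 2.0936, dt/dtau = 0.0534
step 3:
  k1: at (s, t) = (-0.088118, -0.482627), (ds/dtau, dt/dtau) = (2.093579, 0.053362); Gamma_sss = 0.000000, Gamma_sst = -0.745713, Gamma_stt = -0.057175, Gamma_tss = 0.000000, Gamma_tst = 1.103939, Gamma_ttt = 0.084641; k1 = (2.093579, 0.053362, 0.166780, -0.246898)
  k2: at (s, t) = (0.016561, -0.479959), (ds/dtau, dt/dtau) = (2.101918, 0.041017); Gamma_sss = 0.000000, Gamma_sst = -0.591742, Gamma_stt = 0.008547, Gamma_tss = 0.000000, Gamma_tst = 1.045707, Gamma_ttt = -0.015103; k2 = (2.101918, 0.041017, 0.102018, -0.180283)
  k3: at (s, t) = (0.016978, -0.480577), (ds/dtau, dt/dtau) = (2.098680, 0.044347); Gamma_sss = 0.000000, Gamma_sst = -0.592063, Gamma_stt = 0.008762, Gamma_tss = 0.000000, Gamma_tst = 1.045238, Gamma_ttt = -0.015468; k3 = (2.098680, 0.044347, 0.110191, -0.194533)
  k4: at (s, t) = (0.121750, -0.478193), (ds/dtau, dt/dtau) = (2.104599, 0.033908); Gamma_sss = 0.000000, Gamma_sst = -0.476292, Gamma_stt = 0.050651, Gamma_tss = 0.000000, Gamma_tst = 0.978017, Gamma_ttt = -0.104007; k4 = (2.104599, 0.033908, 0.067922, -0.139470)
  Y <- Y + (h/6)(k1 + 2k2 + 2k3 + k4): s = 0.1219, t = -0.4783, ds/dtau = 2.1046, dt/dtau = 0.0344

Answer: s = 0.1219, t = -0.4783, ds/dtau = 2.1046, dt/dtau = 0.0344


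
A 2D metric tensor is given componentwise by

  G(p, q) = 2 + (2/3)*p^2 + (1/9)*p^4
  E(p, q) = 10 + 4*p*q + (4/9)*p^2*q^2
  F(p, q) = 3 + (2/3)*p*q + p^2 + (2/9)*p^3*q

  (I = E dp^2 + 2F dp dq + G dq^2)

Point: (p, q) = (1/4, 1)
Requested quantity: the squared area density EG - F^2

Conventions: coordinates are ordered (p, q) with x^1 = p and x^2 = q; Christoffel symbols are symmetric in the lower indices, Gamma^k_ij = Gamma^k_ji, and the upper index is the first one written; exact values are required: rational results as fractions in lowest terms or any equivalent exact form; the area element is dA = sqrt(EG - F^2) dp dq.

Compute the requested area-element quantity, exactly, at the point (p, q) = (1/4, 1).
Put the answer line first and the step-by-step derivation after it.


Answer: EG - F^2 = 27809/2304

E = 397/36, F = 931/288, G = 4705/2304; EG - F^2 = 27809/2304


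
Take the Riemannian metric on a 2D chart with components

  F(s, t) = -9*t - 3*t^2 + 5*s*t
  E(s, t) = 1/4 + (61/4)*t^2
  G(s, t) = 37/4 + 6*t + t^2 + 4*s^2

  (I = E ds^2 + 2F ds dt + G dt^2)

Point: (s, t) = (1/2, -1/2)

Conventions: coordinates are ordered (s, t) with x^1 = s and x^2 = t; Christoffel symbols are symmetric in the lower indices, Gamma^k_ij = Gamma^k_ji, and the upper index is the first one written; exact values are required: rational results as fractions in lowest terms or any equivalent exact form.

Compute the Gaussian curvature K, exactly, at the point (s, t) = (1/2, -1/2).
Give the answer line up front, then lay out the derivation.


Answer: K = 12476/120125

E = 65/16, F = 5/2, G = 15/2, EG - F^2 = 775/32 at the point
E_s = 0, E_t = -61/4, F_s = -5/2, F_t = -7/2, G_s = 4, G_t = 5
E_tt = 61/2, F_st = 5, G_ss = 8
Using the Brioschi determinant formula for K from the metric derivatives:
M1 = [[-E_tt/2 + F_st - G_ss/2, E_s/2, F_s - E_t/2], [F_t - G_s/2, E, F], [G_t/2, F, G]] = [[-57/4, 0, 41/8], [-11/2, 65/16, 5/2], [5/2, 5/2, 15/2]]; det M1 = -119715/256
M2 = [[0, E_t/2, G_s/2], [E_t/2, E, F], [G_s/2, F, G]] = [[0, -61/8, 2], [-61/8, 65/16, 5/2], [2, 5/2, 15/2]]; det M2 = -67655/128
det M1 - det M2 = 15595/256; K = 15595/256 / (775/32)^2 = 12476/120125


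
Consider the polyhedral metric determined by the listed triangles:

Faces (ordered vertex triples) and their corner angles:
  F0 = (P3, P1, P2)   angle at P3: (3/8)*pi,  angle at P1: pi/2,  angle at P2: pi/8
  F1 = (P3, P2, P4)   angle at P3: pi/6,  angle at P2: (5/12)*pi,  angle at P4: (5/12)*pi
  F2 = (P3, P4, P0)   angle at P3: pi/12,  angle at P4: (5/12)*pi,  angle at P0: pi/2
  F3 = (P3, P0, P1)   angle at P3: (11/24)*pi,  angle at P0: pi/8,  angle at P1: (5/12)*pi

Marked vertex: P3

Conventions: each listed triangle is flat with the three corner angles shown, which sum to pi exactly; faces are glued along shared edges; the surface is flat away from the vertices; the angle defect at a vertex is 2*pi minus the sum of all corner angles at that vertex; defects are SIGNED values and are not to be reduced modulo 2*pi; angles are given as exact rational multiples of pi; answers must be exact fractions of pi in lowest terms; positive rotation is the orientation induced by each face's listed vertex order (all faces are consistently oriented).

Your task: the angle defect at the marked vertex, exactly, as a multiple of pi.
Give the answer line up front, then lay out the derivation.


Answer: defect(P3) = (11/12)*pi

Sum of corner angles at P3: (13/12)*pi
defect = 2*pi - (13/12)*pi


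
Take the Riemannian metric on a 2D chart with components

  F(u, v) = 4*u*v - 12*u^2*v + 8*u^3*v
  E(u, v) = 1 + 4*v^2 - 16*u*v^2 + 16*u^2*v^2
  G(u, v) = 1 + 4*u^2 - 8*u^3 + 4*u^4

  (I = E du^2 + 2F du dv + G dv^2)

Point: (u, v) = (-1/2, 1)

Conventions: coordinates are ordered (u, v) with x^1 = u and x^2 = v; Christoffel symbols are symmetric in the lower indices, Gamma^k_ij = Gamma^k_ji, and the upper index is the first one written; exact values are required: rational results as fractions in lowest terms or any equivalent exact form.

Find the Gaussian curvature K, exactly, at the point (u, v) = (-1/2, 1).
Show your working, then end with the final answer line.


E = 17, F = -6, G = 13/4, EG - F^2 = 77/4 at the point
E_u = -32, E_v = 32, F_u = 22, F_v = -6, G_u = -12, G_v = 0
E_vv = 32, F_uv = 22, G_uu = 44
Using the Brioschi determinant formula for K from the metric derivatives:
M1 = [[-E_vv/2 + F_uv - G_uu/2, E_u/2, F_u - E_v/2], [F_v - G_u/2, E, F], [G_v/2, F, G]] = [[-16, -16, 6], [0, 17, -6], [0, -6, 13/4]]; det M1 = -308
M2 = [[0, E_v/2, G_u/2], [E_v/2, E, F], [G_u/2, F, G]] = [[0, 16, -6], [16, 17, -6], [-6, -6, 13/4]]; det M2 = -292
det M1 - det M2 = -16; K = -16 / (77/4)^2 = -256/5929

Answer: K = -256/5929


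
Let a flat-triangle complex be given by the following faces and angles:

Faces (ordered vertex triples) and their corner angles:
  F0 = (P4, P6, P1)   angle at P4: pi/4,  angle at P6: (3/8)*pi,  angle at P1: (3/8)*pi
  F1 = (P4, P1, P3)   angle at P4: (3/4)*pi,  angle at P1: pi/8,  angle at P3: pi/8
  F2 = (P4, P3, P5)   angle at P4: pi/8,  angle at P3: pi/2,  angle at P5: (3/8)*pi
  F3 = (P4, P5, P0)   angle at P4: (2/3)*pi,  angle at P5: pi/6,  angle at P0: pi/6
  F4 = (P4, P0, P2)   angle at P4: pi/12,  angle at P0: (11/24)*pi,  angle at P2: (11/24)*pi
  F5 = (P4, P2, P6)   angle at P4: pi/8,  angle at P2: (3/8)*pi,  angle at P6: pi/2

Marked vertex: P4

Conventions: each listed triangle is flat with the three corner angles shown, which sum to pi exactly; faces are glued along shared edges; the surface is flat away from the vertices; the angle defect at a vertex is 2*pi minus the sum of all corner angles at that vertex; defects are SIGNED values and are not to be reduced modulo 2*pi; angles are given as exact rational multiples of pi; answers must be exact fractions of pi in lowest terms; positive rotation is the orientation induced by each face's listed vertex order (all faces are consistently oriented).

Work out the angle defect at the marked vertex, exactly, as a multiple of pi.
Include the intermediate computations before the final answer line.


Sum of corner angles at P4: 2*pi
defect = 2*pi - 2*pi

Answer: defect(P4) = 0


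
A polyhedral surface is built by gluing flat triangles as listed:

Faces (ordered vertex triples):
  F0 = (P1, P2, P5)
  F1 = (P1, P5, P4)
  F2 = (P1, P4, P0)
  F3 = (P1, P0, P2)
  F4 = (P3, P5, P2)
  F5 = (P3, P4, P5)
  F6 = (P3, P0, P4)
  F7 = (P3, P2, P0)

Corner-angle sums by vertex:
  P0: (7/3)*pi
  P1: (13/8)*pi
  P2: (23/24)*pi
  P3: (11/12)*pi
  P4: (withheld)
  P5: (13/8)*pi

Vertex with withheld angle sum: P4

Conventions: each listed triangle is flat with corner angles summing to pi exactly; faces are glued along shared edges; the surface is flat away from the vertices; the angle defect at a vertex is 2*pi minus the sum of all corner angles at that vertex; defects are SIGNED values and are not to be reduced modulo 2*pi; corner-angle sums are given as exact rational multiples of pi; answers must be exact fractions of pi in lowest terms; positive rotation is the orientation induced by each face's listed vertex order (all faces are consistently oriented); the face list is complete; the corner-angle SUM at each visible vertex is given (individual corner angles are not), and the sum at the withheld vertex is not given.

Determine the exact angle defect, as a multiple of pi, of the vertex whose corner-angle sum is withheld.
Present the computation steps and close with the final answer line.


V = 6, E = 12, F = 8; chi = V - E + F = 2
Gauss-Bonnet: total defect = 2*pi*chi = 4*pi; visible defects sum to (61/24)*pi

Answer: defect(P4) = (35/24)*pi


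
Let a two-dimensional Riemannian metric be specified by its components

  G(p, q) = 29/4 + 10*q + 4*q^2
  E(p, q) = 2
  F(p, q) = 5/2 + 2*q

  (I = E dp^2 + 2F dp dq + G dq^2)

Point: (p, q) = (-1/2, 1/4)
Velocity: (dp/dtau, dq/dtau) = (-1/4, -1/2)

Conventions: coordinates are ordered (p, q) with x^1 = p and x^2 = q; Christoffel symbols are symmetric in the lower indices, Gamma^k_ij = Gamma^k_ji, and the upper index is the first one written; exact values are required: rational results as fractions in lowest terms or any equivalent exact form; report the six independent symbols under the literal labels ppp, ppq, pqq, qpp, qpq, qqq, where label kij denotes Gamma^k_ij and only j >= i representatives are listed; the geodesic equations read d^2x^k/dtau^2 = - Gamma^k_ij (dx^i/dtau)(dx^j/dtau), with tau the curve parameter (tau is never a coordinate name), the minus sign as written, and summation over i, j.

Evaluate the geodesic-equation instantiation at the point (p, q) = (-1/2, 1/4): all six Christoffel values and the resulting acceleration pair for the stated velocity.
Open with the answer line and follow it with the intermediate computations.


Answer: Gamma_ppp = 0, Gamma_ppq = 0, Gamma_pqq = 2/11, Gamma_qpp = 0, Gamma_qpq = 0, Gamma_qqq = 6/11; accelerations (d^2p/dtau^2, d^2q/dtau^2) = (-1/22, -3/22)

E = 2, F = 3, G = 10 at the point
E_p = 0, E_q = 0, F_p = 0, F_q = 2, G_p = 0, G_q = 12
EG - F^2 = 11;  g^inv = (1/11) * [[10, -3], [-3, 2]]
first-kind symbols [ij,l] = (1/2)(d_i g_jl + d_j g_il - d_l g_ij): [pp,p] = E_p/2 = 0, [pp,q] = F_p - E_q/2 = 0, [pq,p] = E_q/2 = 0, [pq,q] = G_p/2 = 0, [qq,p] = F_q - G_p/2 = 2, [qq,q] = G_q/2 = 6
Gamma^p_ij = (G*[ij,p] - F*[ij,q])/(EG - F^2), Gamma^q_ij = (E*[ij,q] - F*[ij,p])/(EG - F^2)
Gamma_ppp = 0, Gamma_ppq = 0, Gamma_pqq = 2/11, Gamma_qpp = 0, Gamma_qpq = 0, Gamma_qqq = 6/11
d^2p/dtau^2 = -(Gamma_ppp*(-1/4)^2 + 2*Gamma_ppq*(-1/4)*(-1/2) + Gamma_pqq*(-1/2)^2) = -1/22
d^2q/dtau^2 = -(Gamma_qpp*(-1/4)^2 + 2*Gamma_qpq*(-1/4)*(-1/2) + Gamma_qqq*(-1/2)^2) = -3/22


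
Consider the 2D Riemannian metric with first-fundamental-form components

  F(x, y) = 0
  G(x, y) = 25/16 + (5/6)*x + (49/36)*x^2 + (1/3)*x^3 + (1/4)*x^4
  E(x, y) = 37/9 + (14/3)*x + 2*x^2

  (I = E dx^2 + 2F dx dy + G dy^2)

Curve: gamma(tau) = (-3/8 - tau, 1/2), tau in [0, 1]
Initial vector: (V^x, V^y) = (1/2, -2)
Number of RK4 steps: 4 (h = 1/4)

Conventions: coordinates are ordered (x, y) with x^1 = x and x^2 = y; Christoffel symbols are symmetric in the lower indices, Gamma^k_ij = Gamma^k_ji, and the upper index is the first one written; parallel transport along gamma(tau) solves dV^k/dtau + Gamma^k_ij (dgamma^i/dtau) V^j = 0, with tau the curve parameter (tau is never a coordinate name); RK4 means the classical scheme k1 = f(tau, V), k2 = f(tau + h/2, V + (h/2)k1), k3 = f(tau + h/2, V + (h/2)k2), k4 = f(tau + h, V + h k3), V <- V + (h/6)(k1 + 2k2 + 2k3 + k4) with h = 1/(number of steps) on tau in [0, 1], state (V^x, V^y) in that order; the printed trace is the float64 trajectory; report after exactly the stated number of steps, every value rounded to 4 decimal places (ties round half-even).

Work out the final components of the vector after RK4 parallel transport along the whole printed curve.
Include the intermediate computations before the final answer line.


gamma'(tau) = (-1, 0); f(tau, V)^k = -Gamma^k_ij(gamma(tau)) gamma'^i(tau) V^j; h = 1/4; intermediate values shown to 6 dp
curve data and Christoffel symbols at the stage parameters:
  tau = 0.000000: gamma = (-0.375000, 0.500000), gamma' = (-1.000000, 0.000000); Gamma_xxx = 0.599212, Gamma_xxy = 0.000000, Gamma_xyy = 0.018849, Gamma_yxx = 0.000000, Gamma_yxy = -0.034858, Gamma_yyy = 0.000000
  tau = 0.125000: gamma = (-0.500000, 0.500000), gamma' = (-1.000000, 0.000000); Gamma_xxx = 0.585366, Gamma_xxy = 0.000000, Gamma_xyy = 0.088415, Gamma_yxx = 0.000000, Gamma_yxy = -0.137931, Gamma_yyy = 0.000000
  tau = 0.250000: gamma = (-0.625000, 0.500000), gamma' = (-1.000000, 0.000000); Gamma_xxx = 0.548330, Gamma_xxy = 0.000000, Gamma_xyy = 0.182612, Gamma_yxx = 0.000000, Gamma_yxy = -0.235789, Gamma_yyy = 0.000000
  tau = 0.375000: gamma = (-0.750000, 0.500000), gamma' = (-1.000000, 0.000000); Gamma_xxx = 0.480000, Gamma_xxy = 0.000000, Gamma_xyy = 0.307500, Gamma_yxx = 0.000000, Gamma_yxy = -0.325203, Gamma_yyy = 0.000000
  tau = 0.500000: gamma = (-0.875000, 0.500000), gamma' = (-1.000000, 0.000000); Gamma_xxx = 0.374165, Gamma_xxy = 0.000000, Gamma_xyy = 0.465966, Gamma_yxx = 0.000000, Gamma_yxy = -0.403883, Gamma_yyy = 0.000000
  tau = 0.625000: gamma = (-1.000000, 0.500000), gamma' = (-1.000000, 0.000000); Gamma_xxx = 0.230769, Gamma_xxy = 0.000000, Gamma_xyy = 0.653846, Gamma_yxx = 0.000000, Gamma_yxy = -0.470588, Gamma_yyy = 0.000000
  tau = 0.750000: gamma = (-1.125000, 0.500000), gamma' = (-1.000000, 0.000000); Gamma_xxx = 0.059850, Gamma_xxy = 0.000000, Gamma_xyy = 0.857310, Gamma_yxx = 0.000000, Gamma_yxy = -0.525043, Gamma_yyy = 0.000000
  tau = 0.875000: gamma = (-1.250000, 0.500000), gamma' = (-1.000000, 0.000000); Gamma_xxx = -0.118812, Gamma_xxy = 0.000000, Gamma_xyy = 1.055074, Gamma_yxx = 0.000000, Gamma_yxy = -0.567742, Gamma_yyy = 0.000000
  tau = 1.000000: gamma = (-1.375000, 0.500000), gamma' = (-1.000000, 0.000000); Gamma_xxx = -0.282353, Gamma_xxy = 0.000000, Gamma_xyy = 1.226103, Gamma_yxx = 0.000000, Gamma_yxy = -0.599700, Gamma_yyy = 0.000000
step 0: V^x = 0.5000, V^y = -2.0000
step 1: k1 = (0.299606, 0.069717), k2 = (0.314605, 0.274660), k3 = (0.315703, 0.271127), k4 = (0.317443, 0.455597); V <- V + (h/6)(k1 + 2k2 + 2k3 + k4): V^x = 0.5782, V^y = -1.9326
step 2: k1 = (0.317064, 0.455694), k2 = (0.296577, 0.609973), k3 = (0.295348, 0.603702), k4 = (0.243983, 0.719601); V <- V + (h/6)(k1 + 2k2 + 2k3 + k4): V^x = 0.6509, V^y = -1.7825
step 3: k1 = (0.243559, 0.719930), k2 = (0.157243, 0.796484), k3 = (0.154753, 0.791981), k4 = (0.041275, 0.831944); V <- V + (h/6)(k1 + 2k2 + 2k3 + k4): V^x = 0.6888, V^y = -1.5855
step 4: k1 = (0.041225, 0.832449), k2 = (-0.082451, 0.841070), k3 = (-0.080614, 0.840458), k4 = (-0.188796, 0.824811); V <- V + (h/6)(k1 + 2k2 + 2k3 + k4): V^x = 0.6691, V^y = -1.3763

Answer: V^x = 0.6691, V^y = -1.3763


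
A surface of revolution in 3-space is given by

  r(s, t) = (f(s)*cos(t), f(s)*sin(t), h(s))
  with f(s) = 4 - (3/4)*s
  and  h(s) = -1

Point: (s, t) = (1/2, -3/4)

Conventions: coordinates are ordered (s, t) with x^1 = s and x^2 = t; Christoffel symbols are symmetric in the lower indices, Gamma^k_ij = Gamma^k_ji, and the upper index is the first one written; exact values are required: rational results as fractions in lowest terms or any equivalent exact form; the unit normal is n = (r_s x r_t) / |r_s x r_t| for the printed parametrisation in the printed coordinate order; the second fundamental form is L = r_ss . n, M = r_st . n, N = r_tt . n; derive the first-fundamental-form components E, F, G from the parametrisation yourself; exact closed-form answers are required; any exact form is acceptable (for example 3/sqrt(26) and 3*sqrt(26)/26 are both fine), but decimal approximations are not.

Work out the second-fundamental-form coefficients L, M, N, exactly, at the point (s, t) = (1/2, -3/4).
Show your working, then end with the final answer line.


f = 29/8, f' = -3/4, f'' = 0, h' = 0, h'' = 0
E = 9/16, F = 0, G = 841/64; answer radicand W^2 = 9/16
unnormalised second-form numerators: l = 0, m = 0, n = 0; L = l/sqrt(9/16), and similarly M = m/sqrt(W^2), N = n/sqrt(W^2)

Answer: L = 0, M = 0, N = 0
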